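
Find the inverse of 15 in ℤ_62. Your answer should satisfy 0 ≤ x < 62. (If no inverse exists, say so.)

Extended Euclidean algorithm:
62 = 4×15 + 2
15 = 7×2 + 1
2 = 2×1 + 0
gcd = 1, so the inverse exists. Back-substitute:
1 = 15 − 7·2
1 = −7·62 + 29·15
So 15·29 ≡ 1 (mod 62).

29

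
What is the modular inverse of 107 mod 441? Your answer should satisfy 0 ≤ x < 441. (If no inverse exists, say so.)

gcd(441, 107) by repeated division:
441 = 4×107 + 13
107 = 8×13 + 3
13 = 4×3 + 1
3 = 3×1 + 0
The gcd is 1. Working backward:
1 = 13 − 4·3
1 = −4·107 + 33·13
1 = 33·441 − 136·107
Thus 107·(-136) ≡ 1 (mod 441); reducing, -136 mod 441 = 305.

305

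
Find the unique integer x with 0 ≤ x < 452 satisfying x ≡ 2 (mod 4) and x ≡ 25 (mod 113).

Write x = 2 + 4·k. Then 4·k ≡ 25 − 2 ≡ 23 (mod 113).
Need 4⁻¹ mod 113. Extended Euclid on (113, 4):
113 = 28*4 + 1
4 = 4*1 + 0
Back-substitute:
1 = 113 − 28·4
4⁻¹ ≡ 85 (mod 113), so k ≡ 85·23 ≡ 34 (mod 113).
x = 2 + 4·34 = 138.

138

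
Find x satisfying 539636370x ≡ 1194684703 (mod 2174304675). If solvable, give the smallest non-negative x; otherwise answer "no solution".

no solution

gcd(539636370, 2174304675):
2174304675 = 4×539636370 + 15759195
539636370 = 34×15759195 + 3823740
15759195 = 4×3823740 + 464235
3823740 = 8×464235 + 109860
464235 = 4×109860 + 24795
109860 = 4×24795 + 10680
24795 = 2×10680 + 3435
10680 = 3×3435 + 375
3435 = 9×375 + 60
375 = 6×60 + 15
60 = 4×15 + 0
gcd = 15, but 15 ∤ 1194684703, so the congruence has no solution.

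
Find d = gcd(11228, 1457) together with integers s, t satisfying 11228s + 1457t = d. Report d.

Euclidean algorithm:
11228 = 7*1457 + 1029
1457 = 1*1029 + 428
1029 = 2*428 + 173
428 = 2*173 + 82
173 = 2*82 + 9
82 = 9*9 + 1
9 = 9*1 + 0
gcd(11228, 1457) = 1.
Working backward:
1 = 82 − 9·9
1 = −9·173 + 19·82
1 = 19·428 − 47·173
1 = −47·1029 + 113·428
1 = 113·1457 − 160·1029
1 = −160·11228 + 1233·1457
So 1 = (-160)·11228 + (1233)·1457.

1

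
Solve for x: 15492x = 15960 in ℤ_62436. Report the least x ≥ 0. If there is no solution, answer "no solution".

5200

First find gcd(15492, 62436):
62436 = 4×15492 + 468
15492 = 33×468 + 48
468 = 9×48 + 36
48 = 1×36 + 12
36 = 3×12 + 0
gcd = 12 and 12 | 15960, so solutions exist. Divide through by 12: 1291x ≡ 1330 (mod 5203).
Now find 1291⁻¹ mod 5203:
5203 = 4×1291 + 39
1291 = 33×39 + 4
39 = 9×4 + 3
4 = 1×3 + 1
3 = 3×1 + 0
Back-substitute:
1 = 4 − 3
1 = −39 + 10·4
1 = 10·1291 − 331·39
1 = −331·5203 + 1334·1291
So 1291⁻¹ ≡ 1334 (mod 5203).
Then x ≡ 1334·1330 ≡ 5200 (mod 5203); the smallest non-negative solution is x = 5200.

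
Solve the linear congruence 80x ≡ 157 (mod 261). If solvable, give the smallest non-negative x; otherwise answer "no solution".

77

First find gcd(80, 261):
261 = 3×80 + 21
80 = 3×21 + 17
21 = 1×17 + 4
17 = 4×4 + 1
4 = 4×1 + 0
gcd = 1, so a unique solution mod 261 exists.
Back-substitute for the Bézout coefficients:
1 = 17 − 4·4
1 = −4·21 + 5·17
1 = 5·80 − 19·21
1 = −19·261 + 62·80
So 80·(62) ≡ 1 (mod 261), giving 80⁻¹ ≡ 62.
x ≡ 80⁻¹·157 ≡ 62·157 ≡ 77 (mod 261).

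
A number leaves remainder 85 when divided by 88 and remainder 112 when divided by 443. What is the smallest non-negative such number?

Write x = 85 + 88·k. Then 88·k ≡ 112 − 85 ≡ 27 (mod 443).
Need 88⁻¹ mod 443. Extended Euclid on (443, 88):
443 = 5×88 + 3
88 = 29×3 + 1
3 = 3×1 + 0
Back-substitute:
1 = 88 − 29·3
1 = −29·443 + 146·88
88⁻¹ ≡ 146 (mod 443), so k ≡ 146·27 ≡ 398 (mod 443).
x = 85 + 88·398 = 35109.

35109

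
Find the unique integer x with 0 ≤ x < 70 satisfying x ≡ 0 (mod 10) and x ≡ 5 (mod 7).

Write x = 0 + 10·k. Then 10·k ≡ 5 − 0 ≡ 5 (mod 7).
Need 10⁻¹ mod 7. Extended Euclid on (7, 3):
7 = 2·3 + 1
3 = 3·1 + 0
Back-substitute:
1 = 7 − 2·3
10⁻¹ ≡ 5 (mod 7), so k ≡ 5·5 ≡ 4 (mod 7).
x = 0 + 10·4 = 40.

40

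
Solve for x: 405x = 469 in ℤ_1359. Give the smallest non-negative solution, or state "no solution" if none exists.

no solution

gcd(405, 1359):
1359 = 3*405 + 144
405 = 2*144 + 117
144 = 1*117 + 27
117 = 4*27 + 9
27 = 3*9 + 0
gcd = 9, but 9 ∤ 469, so the congruence has no solution.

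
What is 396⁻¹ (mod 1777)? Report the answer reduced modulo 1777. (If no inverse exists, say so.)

Extended Euclidean algorithm:
1777 = 4·396 + 193
396 = 2·193 + 10
193 = 19·10 + 3
10 = 3·3 + 1
3 = 3·1 + 0
gcd = 1, so the inverse exists. Back-substitute:
1 = 10 − 3·3
1 = −3·193 + 58·10
1 = 58·396 − 119·193
1 = −119·1777 + 534·396
So 396·534 ≡ 1 (mod 1777).

534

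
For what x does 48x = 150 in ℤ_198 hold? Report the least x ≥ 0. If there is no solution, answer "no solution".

32

First find gcd(48, 198):
198 = 4×48 + 6
48 = 8×6 + 0
gcd = 6 and 6 | 150, so solutions exist. Divide through by 6: 8x ≡ 25 (mod 33).
Now find 8⁻¹ mod 33:
33 = 4·8 + 1
8 = 8·1 + 0
Back-substitute:
1 = 33 − 4·8
So 8·(-4) ≡ 1 (mod 33), i.e. 8⁻¹ ≡ 29.
Then x ≡ 29·25 ≡ 32 (mod 33); the smallest non-negative solution is x = 32.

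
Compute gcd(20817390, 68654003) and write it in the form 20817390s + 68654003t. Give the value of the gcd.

Repeated division:
68654003 = 3×20817390 + 6201833
20817390 = 3×6201833 + 2211891
6201833 = 2×2211891 + 1778051
2211891 = 1×1778051 + 433840
1778051 = 4×433840 + 42691
433840 = 10×42691 + 6930
42691 = 6×6930 + 1111
6930 = 6×1111 + 264
1111 = 4×264 + 55
264 = 4×55 + 44
55 = 1×44 + 11
44 = 4×11 + 0
gcd(20817390, 68654003) = 11.
Express as a combination:
11 = 55 − 44
11 = −264 + 5·55
11 = 5·1111 − 21·264
11 = −21·6930 + 131·1111
11 = 131·42691 − 807·6930
11 = −807·433840 + 8201·42691
11 = 8201·1778051 − 33611·433840
11 = −33611·2211891 + 41812·1778051
11 = 41812·6201833 − 117235·2211891
11 = −117235·20817390 + 393517·6201833
11 = 393517·68654003 − 1297786·20817390
So 11 = (393517)·68654003 + (-1297786)·20817390.

11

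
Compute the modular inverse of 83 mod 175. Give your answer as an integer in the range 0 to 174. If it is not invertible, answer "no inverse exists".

Extended Euclidean algorithm:
175 = 2·83 + 9
83 = 9·9 + 2
9 = 4·2 + 1
2 = 2·1 + 0
Since gcd(83, 175) = 1, back-substitute to write 1 as a combination:
1 = 9 − 4·2
1 = −4·83 + 37·9
1 = 37·175 − 78·83
Hence 83⁻¹ ≡ -78 ≡ 97 (mod 175).

97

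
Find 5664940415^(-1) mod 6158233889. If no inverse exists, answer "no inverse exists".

Extended Euclidean algorithm:
6158233889 = 1*5664940415 + 493293474
5664940415 = 11*493293474 + 238712201
493293474 = 2*238712201 + 15869072
238712201 = 15*15869072 + 676121
15869072 = 23*676121 + 318289
676121 = 2*318289 + 39543
318289 = 8*39543 + 1945
39543 = 20*1945 + 643
1945 = 3*643 + 16
643 = 40*16 + 3
16 = 5*3 + 1
3 = 3*1 + 0
The gcd is 1. Working backward:
1 = 16 − 5·3
1 = −5·643 + 201·16
1 = 201·1945 − 608·643
1 = −608·39543 + 12361·1945
1 = 12361·318289 − 99496·39543
1 = −99496·676121 + 211353·318289
1 = 211353·15869072 − 4960615·676121
1 = −4960615·238712201 + 74620578·15869072
1 = 74620578·493293474 − 154201771·238712201
1 = −154201771·5664940415 + 1770840059·493293474
1 = 1770840059·6158233889 − 1925041830·5664940415
Thus 5664940415·(-1925041830) ≡ 1 (mod 6158233889); reducing, -1925041830 mod 6158233889 = 4233192059.

4233192059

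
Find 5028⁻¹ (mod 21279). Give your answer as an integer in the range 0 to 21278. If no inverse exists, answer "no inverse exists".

no inverse exists

Compute gcd(5028, 21279):
21279 = 4*5028 + 1167
5028 = 4*1167 + 360
1167 = 3*360 + 87
360 = 4*87 + 12
87 = 7*12 + 3
12 = 4*3 + 0
The gcd is 3, not 1, hence no inverse exists.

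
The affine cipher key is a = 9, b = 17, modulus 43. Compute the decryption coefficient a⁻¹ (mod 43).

Apply the Euclidean algorithm to 43 and 9:
43 = 4*9 + 7
9 = 1*7 + 2
7 = 3*2 + 1
2 = 2*1 + 0
The gcd is 1. Working backward:
1 = 7 − 3·2
1 = −3·9 + 4·7
1 = 4·43 − 19·9
Hence 9⁻¹ ≡ -19 ≡ 24 (mod 43).

24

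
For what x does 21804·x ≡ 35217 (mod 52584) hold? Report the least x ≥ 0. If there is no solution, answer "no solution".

no solution

gcd(21804, 52584):
52584 = 2×21804 + 8976
21804 = 2×8976 + 3852
8976 = 2×3852 + 1272
3852 = 3×1272 + 36
1272 = 35×36 + 12
36 = 3×12 + 0
gcd = 12, but 12 ∤ 35217, so the congruence has no solution.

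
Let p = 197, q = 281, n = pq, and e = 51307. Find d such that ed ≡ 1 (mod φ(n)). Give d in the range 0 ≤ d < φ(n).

φ(n) = (p−1)(q−1) = 196·280 = 54880.
Need d with 51307·d ≡ 1 (mod 54880). Apply the extended Euclidean algorithm:
54880 = 1*51307 + 3573
51307 = 14*3573 + 1285
3573 = 2*1285 + 1003
1285 = 1*1003 + 282
1003 = 3*282 + 157
282 = 1*157 + 125
157 = 1*125 + 32
125 = 3*32 + 29
32 = 1*29 + 3
29 = 9*3 + 2
3 = 1*2 + 1
2 = 2*1 + 0
Back-substitute:
1 = 3 − 2
1 = −29 + 10·3
1 = 10·32 − 11·29
1 = −11·125 + 43·32
1 = 43·157 − 54·125
1 = −54·282 + 97·157
1 = 97·1003 − 345·282
1 = −345·1285 + 442·1003
1 = 442·3573 − 1229·1285
1 = −1229·51307 + 17648·3573
1 = 17648·54880 − 18877·51307
So 51307·(-18877) ≡ 1 (mod 54880), hence d ≡ -18877 ≡ 36003 (mod 54880).

36003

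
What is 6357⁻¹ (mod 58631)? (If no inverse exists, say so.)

45193

Run Euclid on (58631, 6357):
58631 = 9×6357 + 1418
6357 = 4×1418 + 685
1418 = 2×685 + 48
685 = 14×48 + 13
48 = 3×13 + 9
13 = 1×9 + 4
9 = 2×4 + 1
4 = 4×1 + 0
gcd = 1, so the inverse exists. Back-substitute:
1 = 9 − 2·4
1 = −2·13 + 3·9
1 = 3·48 − 11·13
1 = −11·685 + 157·48
1 = 157·1418 − 325·685
1 = −325·6357 + 1457·1418
1 = 1457·58631 − 13438·6357
Thus 6357·(-13438) ≡ 1 (mod 58631); reducing, -13438 mod 58631 = 45193.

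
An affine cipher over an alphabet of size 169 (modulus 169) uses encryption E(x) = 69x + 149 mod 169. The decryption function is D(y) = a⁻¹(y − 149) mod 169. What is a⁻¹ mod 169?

49

Run Euclid on (169, 69):
169 = 2·69 + 31
69 = 2·31 + 7
31 = 4·7 + 3
7 = 2·3 + 1
3 = 3·1 + 0
The gcd is 1. Working backward:
1 = 7 − 2·3
1 = −2·31 + 9·7
1 = 9·69 − 20·31
1 = −20·169 + 49·69
So 69·49 ≡ 1 (mod 169).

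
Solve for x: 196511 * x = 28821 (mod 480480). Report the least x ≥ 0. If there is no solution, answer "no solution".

no solution

gcd(196511, 480480):
480480 = 2×196511 + 87458
196511 = 2×87458 + 21595
87458 = 4×21595 + 1078
21595 = 20×1078 + 35
1078 = 30×35 + 28
35 = 1×28 + 7
28 = 4×7 + 0
gcd = 7, but 7 ∤ 28821, so the congruence has no solution.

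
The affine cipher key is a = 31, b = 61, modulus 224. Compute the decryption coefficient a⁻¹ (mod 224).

159

Run Euclid on (224, 31):
224 = 7*31 + 7
31 = 4*7 + 3
7 = 2*3 + 1
3 = 3*1 + 0
Since gcd(31, 224) = 1, back-substitute to write 1 as a combination:
1 = 7 − 2·3
1 = −2·31 + 9·7
1 = 9·224 − 65·31
Thus 31·(-65) ≡ 1 (mod 224); reducing, -65 mod 224 = 159.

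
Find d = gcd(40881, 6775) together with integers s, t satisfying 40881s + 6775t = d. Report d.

Apply Euclid's algorithm to 40881 and 6775:
40881 = 6·6775 + 231
6775 = 29·231 + 76
231 = 3·76 + 3
76 = 25·3 + 1
3 = 3·1 + 0
gcd(40881, 6775) = 1.
Working backward:
1 = 76 − 25·3
1 = −25·231 + 76·76
1 = 76·6775 − 2229·231
1 = −2229·40881 + 13450·6775
So 1 = (-2229)·40881 + (13450)·6775.

1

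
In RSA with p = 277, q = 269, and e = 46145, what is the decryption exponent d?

φ(n) = (p−1)(q−1) = 276·268 = 73968.
Need d with 46145·d ≡ 1 (mod 73968). Apply the extended Euclidean algorithm:
73968 = 1*46145 + 27823
46145 = 1*27823 + 18322
27823 = 1*18322 + 9501
18322 = 1*9501 + 8821
9501 = 1*8821 + 680
8821 = 12*680 + 661
680 = 1*661 + 19
661 = 34*19 + 15
19 = 1*15 + 4
15 = 3*4 + 3
4 = 1*3 + 1
3 = 3*1 + 0
Back-substitute:
1 = 4 − 3
1 = −15 + 4·4
1 = 4·19 − 5·15
1 = −5·661 + 174·19
1 = 174·680 − 179·661
1 = −179·8821 + 2322·680
1 = 2322·9501 − 2501·8821
1 = −2501·18322 + 4823·9501
1 = 4823·27823 − 7324·18322
1 = −7324·46145 + 12147·27823
1 = 12147·73968 − 19471·46145
So 46145·(-19471) ≡ 1 (mod 73968), hence d ≡ -19471 ≡ 54497 (mod 73968).

54497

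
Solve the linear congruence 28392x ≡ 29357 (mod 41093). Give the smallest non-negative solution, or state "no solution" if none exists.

gcd(28392, 41093):
41093 = 1×28392 + 12701
28392 = 2×12701 + 2990
12701 = 4×2990 + 741
2990 = 4×741 + 26
741 = 28×26 + 13
26 = 2×13 + 0
gcd = 13, but 13 ∤ 29357, so the congruence has no solution.

no solution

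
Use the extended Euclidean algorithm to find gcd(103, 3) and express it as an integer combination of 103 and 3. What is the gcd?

1

Euclidean algorithm:
103 = 34*3 + 1
3 = 3*1 + 0
gcd(103, 3) = 1.
Working backward:
1 = 103 − 34·3
So 1 = (1)·103 + (-34)·3.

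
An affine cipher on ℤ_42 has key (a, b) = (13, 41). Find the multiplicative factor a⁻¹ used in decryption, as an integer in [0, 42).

13

gcd(42, 13) by repeated division:
42 = 3·13 + 3
13 = 4·3 + 1
3 = 3·1 + 0
Since gcd(13, 42) = 1, back-substitute to write 1 as a combination:
1 = 13 − 4·3
1 = −4·42 + 13·13
So 13·13 ≡ 1 (mod 42).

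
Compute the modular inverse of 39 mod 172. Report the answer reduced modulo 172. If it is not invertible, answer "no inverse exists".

75

gcd(172, 39) by repeated division:
172 = 4*39 + 16
39 = 2*16 + 7
16 = 2*7 + 2
7 = 3*2 + 1
2 = 2*1 + 0
The gcd is 1. Working backward:
1 = 7 − 3·2
1 = −3·16 + 7·7
1 = 7·39 − 17·16
1 = −17·172 + 75·39
So 39·75 ≡ 1 (mod 172).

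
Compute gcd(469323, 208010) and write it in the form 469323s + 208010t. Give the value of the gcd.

1

Euclidean algorithm:
469323 = 2×208010 + 53303
208010 = 3×53303 + 48101
53303 = 1×48101 + 5202
48101 = 9×5202 + 1283
5202 = 4×1283 + 70
1283 = 18×70 + 23
70 = 3×23 + 1
23 = 23×1 + 0
gcd(469323, 208010) = 1.
Back-substituting:
1 = 70 − 3·23
1 = −3·1283 + 55·70
1 = 55·5202 − 223·1283
1 = −223·48101 + 2062·5202
1 = 2062·53303 − 2285·48101
1 = −2285·208010 + 8917·53303
1 = 8917·469323 − 20119·208010
So 1 = (8917)·469323 + (-20119)·208010.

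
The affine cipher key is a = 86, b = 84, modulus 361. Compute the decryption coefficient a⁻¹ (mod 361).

gcd(361, 86) by repeated division:
361 = 4×86 + 17
86 = 5×17 + 1
17 = 17×1 + 0
The gcd is 1. Working backward:
1 = 86 − 5·17
1 = −5·361 + 21·86
So 86·21 ≡ 1 (mod 361).

21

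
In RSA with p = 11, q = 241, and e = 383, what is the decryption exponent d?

1247

φ(n) = (p−1)(q−1) = 10·240 = 2400.
Need d with 383·d ≡ 1 (mod 2400). Apply the extended Euclidean algorithm:
2400 = 6*383 + 102
383 = 3*102 + 77
102 = 1*77 + 25
77 = 3*25 + 2
25 = 12*2 + 1
2 = 2*1 + 0
Back-substitute:
1 = 25 − 12·2
1 = −12·77 + 37·25
1 = 37·102 − 49·77
1 = −49·383 + 184·102
1 = 184·2400 − 1153·383
So 383·(-1153) ≡ 1 (mod 2400), hence d ≡ -1153 ≡ 1247 (mod 2400).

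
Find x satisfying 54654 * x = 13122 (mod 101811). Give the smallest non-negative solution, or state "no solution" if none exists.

First find gcd(54654, 101811):
101811 = 1×54654 + 47157
54654 = 1×47157 + 7497
47157 = 6×7497 + 2175
7497 = 3×2175 + 972
2175 = 2×972 + 231
972 = 4×231 + 48
231 = 4×48 + 39
48 = 1×39 + 9
39 = 4×9 + 3
9 = 3×3 + 0
gcd = 3 and 3 | 13122, so solutions exist. Divide through by 3: 18218x ≡ 4374 (mod 33937).
Now find 18218⁻¹ mod 33937:
33937 = 1*18218 + 15719
18218 = 1*15719 + 2499
15719 = 6*2499 + 725
2499 = 3*725 + 324
725 = 2*324 + 77
324 = 4*77 + 16
77 = 4*16 + 13
16 = 1*13 + 3
13 = 4*3 + 1
3 = 3*1 + 0
Back-substitute:
1 = 13 − 4·3
1 = −4·16 + 5·13
1 = 5·77 − 24·16
1 = −24·324 + 101·77
1 = 101·725 − 226·324
1 = −226·2499 + 779·725
1 = 779·15719 − 4900·2499
1 = −4900·18218 + 5679·15719
1 = 5679·33937 − 10579·18218
So 18218·(-10579) ≡ 1 (mod 33937), i.e. 18218⁻¹ ≡ 23358.
Then x ≡ 23358·4374 ≡ 17522 (mod 33937); the smallest non-negative solution is x = 17522.

17522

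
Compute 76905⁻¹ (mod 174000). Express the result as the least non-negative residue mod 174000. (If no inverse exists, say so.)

Compute gcd(76905, 174000):
174000 = 2*76905 + 20190
76905 = 3*20190 + 16335
20190 = 1*16335 + 3855
16335 = 4*3855 + 915
3855 = 4*915 + 195
915 = 4*195 + 135
195 = 1*135 + 60
135 = 2*60 + 15
60 = 4*15 + 0
The gcd is 15, not 1, hence no inverse exists.

no inverse exists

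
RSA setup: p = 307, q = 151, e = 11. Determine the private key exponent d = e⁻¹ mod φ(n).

φ(n) = (p−1)(q−1) = 306·150 = 45900.
Need d with 11·d ≡ 1 (mod 45900). Apply the extended Euclidean algorithm:
45900 = 4172*11 + 8
11 = 1*8 + 3
8 = 2*3 + 2
3 = 1*2 + 1
2 = 2*1 + 0
Back-substitute:
1 = 3 − 2
1 = −8 + 3·3
1 = 3·11 − 4·8
1 = −4·45900 + 16691·11
So 11·16691 ≡ 1 (mod 45900), hence d = 16691.

16691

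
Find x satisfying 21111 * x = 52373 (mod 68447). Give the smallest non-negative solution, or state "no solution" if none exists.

First find gcd(21111, 68447):
68447 = 3·21111 + 5114
21111 = 4·5114 + 655
5114 = 7·655 + 529
655 = 1·529 + 126
529 = 4·126 + 25
126 = 5·25 + 1
25 = 25·1 + 0
gcd = 1, so a unique solution mod 68447 exists.
Back-substitute for the Bézout coefficients:
1 = 126 − 5·25
1 = −5·529 + 21·126
1 = 21·655 − 26·529
1 = −26·5114 + 203·655
1 = 203·21111 − 838·5114
1 = −838·68447 + 2717·21111
So 21111·(2717) ≡ 1 (mod 68447), giving 21111⁻¹ ≡ 2717.
x ≡ 21111⁻¹·52373 ≡ 2717·52373 ≡ 64575 (mod 68447).

64575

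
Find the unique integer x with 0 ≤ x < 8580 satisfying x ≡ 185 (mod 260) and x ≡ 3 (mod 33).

Write x = 185 + 260·k. Then 260·k ≡ 3 − 185 ≡ 16 (mod 33).
Need 260⁻¹ mod 33. Extended Euclid on (33, 29):
33 = 1·29 + 4
29 = 7·4 + 1
4 = 4·1 + 0
Back-substitute:
1 = 29 − 7·4
1 = −7·33 + 8·29
260⁻¹ ≡ 8 (mod 33), so k ≡ 8·16 ≡ 29 (mod 33).
x = 185 + 260·29 = 7725.

7725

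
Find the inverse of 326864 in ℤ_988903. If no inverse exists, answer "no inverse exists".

Run Euclid on (988903, 326864):
988903 = 3×326864 + 8311
326864 = 39×8311 + 2735
8311 = 3×2735 + 106
2735 = 25×106 + 85
106 = 1×85 + 21
85 = 4×21 + 1
21 = 21×1 + 0
The gcd is 1. Working backward:
1 = 85 − 4·21
1 = −4·106 + 5·85
1 = 5·2735 − 129·106
1 = −129·8311 + 392·2735
1 = 392·326864 − 15417·8311
1 = −15417·988903 + 46643·326864
So 326864·46643 ≡ 1 (mod 988903).

46643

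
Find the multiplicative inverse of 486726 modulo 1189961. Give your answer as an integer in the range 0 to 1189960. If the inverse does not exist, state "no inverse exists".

946576

Extended Euclidean algorithm:
1189961 = 2*486726 + 216509
486726 = 2*216509 + 53708
216509 = 4*53708 + 1677
53708 = 32*1677 + 44
1677 = 38*44 + 5
44 = 8*5 + 4
5 = 1*4 + 1
4 = 4*1 + 0
Since gcd(486726, 1189961) = 1, back-substitute to write 1 as a combination:
1 = 5 − 4
1 = −44 + 9·5
1 = 9·1677 − 343·44
1 = −343·53708 + 10985·1677
1 = 10985·216509 − 44283·53708
1 = −44283·486726 + 99551·216509
1 = 99551·1189961 − 243385·486726
So 486726·(-243385) ≡ 1 (mod 1189961), and -243385 ≡ 946576 (mod 1189961).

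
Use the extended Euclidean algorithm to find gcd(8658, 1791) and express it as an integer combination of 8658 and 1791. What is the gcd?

Apply Euclid's algorithm to 8658 and 1791:
8658 = 4·1791 + 1494
1791 = 1·1494 + 297
1494 = 5·297 + 9
297 = 33·9 + 0
gcd(8658, 1791) = 9.
Back-substituting:
9 = 1494 − 5·297
9 = −5·1791 + 6·1494
9 = 6·8658 − 29·1791
So 9 = (6)·8658 + (-29)·1791.

9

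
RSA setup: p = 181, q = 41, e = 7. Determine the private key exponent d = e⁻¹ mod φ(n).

φ(n) = (p−1)(q−1) = 180·40 = 7200.
Need d with 7·d ≡ 1 (mod 7200). Apply the extended Euclidean algorithm:
7200 = 1028·7 + 4
7 = 1·4 + 3
4 = 1·3 + 1
3 = 3·1 + 0
Back-substitute:
1 = 4 − 3
1 = −7 + 2·4
1 = 2·7200 − 2057·7
So 7·(-2057) ≡ 1 (mod 7200), hence d ≡ -2057 ≡ 5143 (mod 7200).

5143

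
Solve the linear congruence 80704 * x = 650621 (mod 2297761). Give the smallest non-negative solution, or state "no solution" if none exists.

First find gcd(80704, 2297761):
2297761 = 28·80704 + 38049
80704 = 2·38049 + 4606
38049 = 8·4606 + 1201
4606 = 3·1201 + 1003
1201 = 1·1003 + 198
1003 = 5·198 + 13
198 = 15·13 + 3
13 = 4·3 + 1
3 = 3·1 + 0
gcd = 1, so a unique solution mod 2297761 exists.
Back-substitute for the Bézout coefficients:
1 = 13 − 4·3
1 = −4·198 + 61·13
1 = 61·1003 − 309·198
1 = −309·1201 + 370·1003
1 = 370·4606 − 1419·1201
1 = −1419·38049 + 11722·4606
1 = 11722·80704 − 24863·38049
1 = −24863·2297761 + 707886·80704
So 80704·(707886) ≡ 1 (mod 2297761), giving 80704⁻¹ ≡ 707886.
x ≡ 80704⁻¹·650621 ≡ 707886·650621 ≡ 2282366 (mod 2297761).

2282366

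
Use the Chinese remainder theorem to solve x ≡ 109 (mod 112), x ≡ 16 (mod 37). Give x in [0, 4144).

Write x = 109 + 112·k. Then 112·k ≡ 16 − 109 ≡ 18 (mod 37).
Need 112⁻¹ mod 37. Extended Euclid on (37, 1):
37 = 37·1 + 0
112⁻¹ ≡ 1 (mod 37), so k ≡ 1·18 ≡ 18 (mod 37).
x = 109 + 112·18 = 2125.

2125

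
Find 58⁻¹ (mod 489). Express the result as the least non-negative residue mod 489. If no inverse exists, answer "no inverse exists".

430

Extended Euclidean algorithm:
489 = 8*58 + 25
58 = 2*25 + 8
25 = 3*8 + 1
8 = 8*1 + 0
gcd = 1, so the inverse exists. Back-substitute:
1 = 25 − 3·8
1 = −3·58 + 7·25
1 = 7·489 − 59·58
Hence 58⁻¹ ≡ -59 ≡ 430 (mod 489).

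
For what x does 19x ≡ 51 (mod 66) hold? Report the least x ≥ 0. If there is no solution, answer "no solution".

27

First find gcd(19, 66):
66 = 3×19 + 9
19 = 2×9 + 1
9 = 9×1 + 0
gcd = 1, so a unique solution mod 66 exists.
Back-substitute for the Bézout coefficients:
1 = 19 − 2·9
1 = −2·66 + 7·19
So 19·(7) ≡ 1 (mod 66), giving 19⁻¹ ≡ 7.
x ≡ 19⁻¹·51 ≡ 7·51 ≡ 27 (mod 66).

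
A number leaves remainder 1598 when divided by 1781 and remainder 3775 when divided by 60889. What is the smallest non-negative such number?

66616341

Write x = 1598 + 1781·k. Then 1781·k ≡ 3775 − 1598 ≡ 2177 (mod 60889).
Need 1781⁻¹ mod 60889. Extended Euclid on (60889, 1781):
60889 = 34·1781 + 335
1781 = 5·335 + 106
335 = 3·106 + 17
106 = 6·17 + 4
17 = 4·4 + 1
4 = 4·1 + 0
Back-substitute:
1 = 17 − 4·4
1 = −4·106 + 25·17
1 = 25·335 − 79·106
1 = −79·1781 + 420·335
1 = 420·60889 − 14359·1781
1781⁻¹ ≡ 46530 (mod 60889), so k ≡ 46530·2177 ≡ 37403 (mod 60889).
x = 1598 + 1781·37403 = 66616341.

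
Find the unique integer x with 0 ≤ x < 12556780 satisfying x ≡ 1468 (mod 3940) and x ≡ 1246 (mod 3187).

Write x = 1468 + 3940·k. Then 3940·k ≡ 1246 − 1468 ≡ 2965 (mod 3187).
Need 3940⁻¹ mod 3187. Extended Euclid on (3187, 753):
3187 = 4·753 + 175
753 = 4·175 + 53
175 = 3·53 + 16
53 = 3·16 + 5
16 = 3·5 + 1
5 = 5·1 + 0
Back-substitute:
1 = 16 − 3·5
1 = −3·53 + 10·16
1 = 10·175 − 33·53
1 = −33·753 + 142·175
1 = 142·3187 − 601·753
3940⁻¹ ≡ 2586 (mod 3187), so k ≡ 2586·2965 ≡ 2755 (mod 3187).
x = 1468 + 3940·2755 = 10856168.

10856168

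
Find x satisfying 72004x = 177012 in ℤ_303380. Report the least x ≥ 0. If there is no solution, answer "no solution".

First find gcd(72004, 303380):
303380 = 4·72004 + 15364
72004 = 4·15364 + 10548
15364 = 1·10548 + 4816
10548 = 2·4816 + 916
4816 = 5·916 + 236
916 = 3·236 + 208
236 = 1·208 + 28
208 = 7·28 + 12
28 = 2·12 + 4
12 = 3·4 + 0
gcd = 4 and 4 | 177012, so solutions exist. Divide through by 4: 18001x ≡ 44253 (mod 75845).
Now find 18001⁻¹ mod 75845:
75845 = 4*18001 + 3841
18001 = 4*3841 + 2637
3841 = 1*2637 + 1204
2637 = 2*1204 + 229
1204 = 5*229 + 59
229 = 3*59 + 52
59 = 1*52 + 7
52 = 7*7 + 3
7 = 2*3 + 1
3 = 3*1 + 0
Back-substitute:
1 = 7 − 2·3
1 = −2·52 + 15·7
1 = 15·59 − 17·52
1 = −17·229 + 66·59
1 = 66·1204 − 347·229
1 = −347·2637 + 760·1204
1 = 760·3841 − 1107·2637
1 = −1107·18001 + 5188·3841
1 = 5188·75845 − 21859·18001
So 18001·(-21859) ≡ 1 (mod 75845), i.e. 18001⁻¹ ≡ 53986.
Then x ≡ 53986·44253 ≡ 803 (mod 75845); the smallest non-negative solution is x = 803.

803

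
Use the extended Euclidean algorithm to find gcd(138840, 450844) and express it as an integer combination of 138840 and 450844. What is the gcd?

Euclidean algorithm:
450844 = 3·138840 + 34324
138840 = 4·34324 + 1544
34324 = 22·1544 + 356
1544 = 4·356 + 120
356 = 2·120 + 116
120 = 1·116 + 4
116 = 29·4 + 0
gcd(138840, 450844) = 4.
Working backward:
4 = 120 − 116
4 = −356 + 3·120
4 = 3·1544 − 13·356
4 = −13·34324 + 289·1544
4 = 289·138840 − 1169·34324
4 = −1169·450844 + 3796·138840
So 4 = (-1169)·450844 + (3796)·138840.

4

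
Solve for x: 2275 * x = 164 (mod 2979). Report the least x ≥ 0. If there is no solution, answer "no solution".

863

First find gcd(2275, 2979):
2979 = 1·2275 + 704
2275 = 3·704 + 163
704 = 4·163 + 52
163 = 3·52 + 7
52 = 7·7 + 3
7 = 2·3 + 1
3 = 3·1 + 0
gcd = 1, so a unique solution mod 2979 exists.
Back-substitute for the Bézout coefficients:
1 = 7 − 2·3
1 = −2·52 + 15·7
1 = 15·163 − 47·52
1 = −47·704 + 203·163
1 = 203·2275 − 656·704
1 = −656·2979 + 859·2275
So 2275·(859) ≡ 1 (mod 2979), giving 2275⁻¹ ≡ 859.
x ≡ 2275⁻¹·164 ≡ 859·164 ≡ 863 (mod 2979).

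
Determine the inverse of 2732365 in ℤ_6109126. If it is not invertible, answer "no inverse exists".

5269097

gcd(6109126, 2732365) by repeated division:
6109126 = 2·2732365 + 644396
2732365 = 4·644396 + 154781
644396 = 4·154781 + 25272
154781 = 6·25272 + 3149
25272 = 8·3149 + 80
3149 = 39·80 + 29
80 = 2·29 + 22
29 = 1·22 + 7
22 = 3·7 + 1
7 = 7·1 + 0
Since gcd(2732365, 6109126) = 1, back-substitute to write 1 as a combination:
1 = 22 − 3·7
1 = −3·29 + 4·22
1 = 4·80 − 11·29
1 = −11·3149 + 433·80
1 = 433·25272 − 3475·3149
1 = −3475·154781 + 21283·25272
1 = 21283·644396 − 88607·154781
1 = −88607·2732365 + 375711·644396
1 = 375711·6109126 − 840029·2732365
So 2732365·(-840029) ≡ 1 (mod 6109126), and -840029 ≡ 5269097 (mod 6109126).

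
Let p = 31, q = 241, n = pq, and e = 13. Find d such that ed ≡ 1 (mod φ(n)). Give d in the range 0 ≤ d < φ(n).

φ(n) = (p−1)(q−1) = 30·240 = 7200.
Need d with 13·d ≡ 1 (mod 7200). Apply the extended Euclidean algorithm:
7200 = 553·13 + 11
13 = 1·11 + 2
11 = 5·2 + 1
2 = 2·1 + 0
Back-substitute:
1 = 11 − 5·2
1 = −5·13 + 6·11
1 = 6·7200 − 3323·13
So 13·(-3323) ≡ 1 (mod 7200), hence d ≡ -3323 ≡ 3877 (mod 7200).

3877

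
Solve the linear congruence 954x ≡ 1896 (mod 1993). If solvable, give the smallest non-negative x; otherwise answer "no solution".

First find gcd(954, 1993):
1993 = 2×954 + 85
954 = 11×85 + 19
85 = 4×19 + 9
19 = 2×9 + 1
9 = 9×1 + 0
gcd = 1, so a unique solution mod 1993 exists.
Back-substitute for the Bézout coefficients:
1 = 19 − 2·9
1 = −2·85 + 9·19
1 = 9·954 − 101·85
1 = −101·1993 + 211·954
So 954·(211) ≡ 1 (mod 1993), giving 954⁻¹ ≡ 211.
x ≡ 954⁻¹·1896 ≡ 211·1896 ≡ 1456 (mod 1993).

1456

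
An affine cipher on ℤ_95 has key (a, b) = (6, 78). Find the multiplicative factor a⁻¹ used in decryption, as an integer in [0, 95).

16

Extended Euclidean algorithm:
95 = 15×6 + 5
6 = 1×5 + 1
5 = 5×1 + 0
gcd = 1, so the inverse exists. Back-substitute:
1 = 6 − 5
1 = −95 + 16·6
So 6·16 ≡ 1 (mod 95).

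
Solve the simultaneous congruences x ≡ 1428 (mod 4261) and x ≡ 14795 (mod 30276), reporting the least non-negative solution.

Write x = 1428 + 4261·k. Then 4261·k ≡ 14795 − 1428 ≡ 13367 (mod 30276).
Need 4261⁻¹ mod 30276. Extended Euclid on (30276, 4261):
30276 = 7×4261 + 449
4261 = 9×449 + 220
449 = 2×220 + 9
220 = 24×9 + 4
9 = 2×4 + 1
4 = 4×1 + 0
Back-substitute:
1 = 9 − 2·4
1 = −2·220 + 49·9
1 = 49·449 − 100·220
1 = −100·4261 + 949·449
1 = 949·30276 − 6743·4261
4261⁻¹ ≡ 23533 (mod 30276), so k ≡ 23533·13367 ≡ 28247 (mod 30276).
x = 1428 + 4261·28247 = 120361895.

120361895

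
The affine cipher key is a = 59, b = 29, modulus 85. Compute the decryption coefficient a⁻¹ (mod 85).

Apply the Euclidean algorithm to 85 and 59:
85 = 1·59 + 26
59 = 2·26 + 7
26 = 3·7 + 5
7 = 1·5 + 2
5 = 2·2 + 1
2 = 2·1 + 0
gcd = 1, so the inverse exists. Back-substitute:
1 = 5 − 2·2
1 = −2·7 + 3·5
1 = 3·26 − 11·7
1 = −11·59 + 25·26
1 = 25·85 − 36·59
Hence 59⁻¹ ≡ -36 ≡ 49 (mod 85).

49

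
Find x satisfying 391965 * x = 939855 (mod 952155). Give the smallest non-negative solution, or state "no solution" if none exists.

34130

First find gcd(391965, 952155):
952155 = 2·391965 + 168225
391965 = 2·168225 + 55515
168225 = 3·55515 + 1680
55515 = 33·1680 + 75
1680 = 22·75 + 30
75 = 2·30 + 15
30 = 2·15 + 0
gcd = 15 and 15 | 939855, so solutions exist. Divide through by 15: 26131x ≡ 62657 (mod 63477).
Now find 26131⁻¹ mod 63477:
63477 = 2×26131 + 11215
26131 = 2×11215 + 3701
11215 = 3×3701 + 112
3701 = 33×112 + 5
112 = 22×5 + 2
5 = 2×2 + 1
2 = 2×1 + 0
Back-substitute:
1 = 5 − 2·2
1 = −2·112 + 45·5
1 = 45·3701 − 1487·112
1 = −1487·11215 + 4506·3701
1 = 4506·26131 − 10499·11215
1 = −10499·63477 + 25504·26131
So 26131⁻¹ ≡ 25504 (mod 63477).
Then x ≡ 25504·62657 ≡ 34130 (mod 63477); the smallest non-negative solution is x = 34130.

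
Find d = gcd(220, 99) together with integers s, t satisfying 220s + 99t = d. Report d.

Euclidean algorithm:
220 = 2×99 + 22
99 = 4×22 + 11
22 = 2×11 + 0
gcd(220, 99) = 11.
Back-substituting:
11 = 99 − 4·22
11 = −4·220 + 9·99
So 11 = (-4)·220 + (9)·99.

11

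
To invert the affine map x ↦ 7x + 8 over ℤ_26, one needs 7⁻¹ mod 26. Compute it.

Run Euclid on (26, 7):
26 = 3·7 + 5
7 = 1·5 + 2
5 = 2·2 + 1
2 = 2·1 + 0
The gcd is 1. Working backward:
1 = 5 − 2·2
1 = −2·7 + 3·5
1 = 3·26 − 11·7
So 7·(-11) ≡ 1 (mod 26), and -11 ≡ 15 (mod 26).

15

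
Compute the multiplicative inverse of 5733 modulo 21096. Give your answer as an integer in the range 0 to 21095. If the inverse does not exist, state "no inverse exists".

Euclidean algorithm on 21096, 5733:
21096 = 3*5733 + 3897
5733 = 1*3897 + 1836
3897 = 2*1836 + 225
1836 = 8*225 + 36
225 = 6*36 + 9
36 = 4*9 + 0
Since gcd = 9 > 1, 5733 is not a unit mod 21096.

no inverse exists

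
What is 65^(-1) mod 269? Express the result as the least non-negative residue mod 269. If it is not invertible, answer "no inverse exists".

149

Apply the Euclidean algorithm to 269 and 65:
269 = 4*65 + 9
65 = 7*9 + 2
9 = 4*2 + 1
2 = 2*1 + 0
The gcd is 1. Working backward:
1 = 9 − 4·2
1 = −4·65 + 29·9
1 = 29·269 − 120·65
Hence 65⁻¹ ≡ -120 ≡ 149 (mod 269).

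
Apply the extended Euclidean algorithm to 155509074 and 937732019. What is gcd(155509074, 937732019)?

7

Apply Euclid's algorithm to 937732019 and 155509074:
937732019 = 6×155509074 + 4677575
155509074 = 33×4677575 + 1149099
4677575 = 4×1149099 + 81179
1149099 = 14×81179 + 12593
81179 = 6×12593 + 5621
12593 = 2×5621 + 1351
5621 = 4×1351 + 217
1351 = 6×217 + 49
217 = 4×49 + 21
49 = 2×21 + 7
21 = 3×7 + 0
gcd(155509074, 937732019) = 7.
Back-substituting:
7 = 49 − 2·21
7 = −2·217 + 9·49
7 = 9·1351 − 56·217
7 = −56·5621 + 233·1351
7 = 233·12593 − 522·5621
7 = −522·81179 + 3365·12593
7 = 3365·1149099 − 47632·81179
7 = −47632·4677575 + 193893·1149099
7 = 193893·155509074 − 6446101·4677575
7 = −6446101·937732019 + 38870499·155509074
So 7 = (-6446101)·937732019 + (38870499)·155509074.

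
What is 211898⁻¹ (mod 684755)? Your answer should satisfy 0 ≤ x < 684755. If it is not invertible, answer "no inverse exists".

27077

Apply the Euclidean algorithm to 684755 and 211898:
684755 = 3×211898 + 49061
211898 = 4×49061 + 15654
49061 = 3×15654 + 2099
15654 = 7×2099 + 961
2099 = 2×961 + 177
961 = 5×177 + 76
177 = 2×76 + 25
76 = 3×25 + 1
25 = 25×1 + 0
gcd = 1, so the inverse exists. Back-substitute:
1 = 76 − 3·25
1 = −3·177 + 7·76
1 = 7·961 − 38·177
1 = −38·2099 + 83·961
1 = 83·15654 − 619·2099
1 = −619·49061 + 1940·15654
1 = 1940·211898 − 8379·49061
1 = −8379·684755 + 27077·211898
So 211898·27077 ≡ 1 (mod 684755).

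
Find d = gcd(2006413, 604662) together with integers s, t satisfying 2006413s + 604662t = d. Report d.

1

Euclidean algorithm:
2006413 = 3·604662 + 192427
604662 = 3·192427 + 27381
192427 = 7·27381 + 760
27381 = 36·760 + 21
760 = 36·21 + 4
21 = 5·4 + 1
4 = 4·1 + 0
gcd(2006413, 604662) = 1.
Working backward:
1 = 21 − 5·4
1 = −5·760 + 181·21
1 = 181·27381 − 6521·760
1 = −6521·192427 + 45828·27381
1 = 45828·604662 − 144005·192427
1 = −144005·2006413 + 477843·604662
So 1 = (-144005)·2006413 + (477843)·604662.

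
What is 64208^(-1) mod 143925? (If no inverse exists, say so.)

15572

gcd(143925, 64208) by repeated division:
143925 = 2·64208 + 15509
64208 = 4·15509 + 2172
15509 = 7·2172 + 305
2172 = 7·305 + 37
305 = 8·37 + 9
37 = 4·9 + 1
9 = 9·1 + 0
gcd = 1, so the inverse exists. Back-substitute:
1 = 37 − 4·9
1 = −4·305 + 33·37
1 = 33·2172 − 235·305
1 = −235·15509 + 1678·2172
1 = 1678·64208 − 6947·15509
1 = −6947·143925 + 15572·64208
So 64208·15572 ≡ 1 (mod 143925).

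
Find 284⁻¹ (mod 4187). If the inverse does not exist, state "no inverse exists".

3671

Run Euclid on (4187, 284):
4187 = 14×284 + 211
284 = 1×211 + 73
211 = 2×73 + 65
73 = 1×65 + 8
65 = 8×8 + 1
8 = 8×1 + 0
Since gcd(284, 4187) = 1, back-substitute to write 1 as a combination:
1 = 65 − 8·8
1 = −8·73 + 9·65
1 = 9·211 − 26·73
1 = −26·284 + 35·211
1 = 35·4187 − 516·284
So 284·(-516) ≡ 1 (mod 4187), and -516 ≡ 3671 (mod 4187).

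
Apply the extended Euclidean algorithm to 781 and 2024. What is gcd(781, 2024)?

11

Euclidean algorithm:
2024 = 2*781 + 462
781 = 1*462 + 319
462 = 1*319 + 143
319 = 2*143 + 33
143 = 4*33 + 11
33 = 3*11 + 0
gcd(781, 2024) = 11.
Back-substituting:
11 = 143 − 4·33
11 = −4·319 + 9·143
11 = 9·462 − 13·319
11 = −13·781 + 22·462
11 = 22·2024 − 57·781
So 11 = (22)·2024 + (-57)·781.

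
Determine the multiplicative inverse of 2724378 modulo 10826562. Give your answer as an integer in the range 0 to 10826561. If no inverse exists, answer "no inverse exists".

no inverse exists

Compute gcd(2724378, 10826562):
10826562 = 3·2724378 + 2653428
2724378 = 1·2653428 + 70950
2653428 = 37·70950 + 28278
70950 = 2·28278 + 14394
28278 = 1·14394 + 13884
14394 = 1·13884 + 510
13884 = 27·510 + 114
510 = 4·114 + 54
114 = 2·54 + 6
54 = 9·6 + 0
gcd(2724378, 10826562) = 6 ≠ 1, so 2724378 has no multiplicative inverse modulo 10826562.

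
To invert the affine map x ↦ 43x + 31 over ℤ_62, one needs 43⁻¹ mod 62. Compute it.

Extended Euclidean algorithm:
62 = 1×43 + 19
43 = 2×19 + 5
19 = 3×5 + 4
5 = 1×4 + 1
4 = 4×1 + 0
The gcd is 1. Working backward:
1 = 5 − 4
1 = −19 + 4·5
1 = 4·43 − 9·19
1 = −9·62 + 13·43
So 43·13 ≡ 1 (mod 62).

13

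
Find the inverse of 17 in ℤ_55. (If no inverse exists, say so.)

13

gcd(55, 17) by repeated division:
55 = 3*17 + 4
17 = 4*4 + 1
4 = 4*1 + 0
Since gcd(17, 55) = 1, back-substitute to write 1 as a combination:
1 = 17 − 4·4
1 = −4·55 + 13·17
So 17·13 ≡ 1 (mod 55).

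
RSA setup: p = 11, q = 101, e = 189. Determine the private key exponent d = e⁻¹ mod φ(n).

709

φ(n) = (p−1)(q−1) = 10·100 = 1000.
Need d with 189·d ≡ 1 (mod 1000). Apply the extended Euclidean algorithm:
1000 = 5*189 + 55
189 = 3*55 + 24
55 = 2*24 + 7
24 = 3*7 + 3
7 = 2*3 + 1
3 = 3*1 + 0
Back-substitute:
1 = 7 − 2·3
1 = −2·24 + 7·7
1 = 7·55 − 16·24
1 = −16·189 + 55·55
1 = 55·1000 − 291·189
So 189·(-291) ≡ 1 (mod 1000), hence d ≡ -291 ≡ 709 (mod 1000).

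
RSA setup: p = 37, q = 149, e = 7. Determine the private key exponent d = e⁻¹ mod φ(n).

φ(n) = (p−1)(q−1) = 36·148 = 5328.
Need d with 7·d ≡ 1 (mod 5328). Apply the extended Euclidean algorithm:
5328 = 761×7 + 1
7 = 7×1 + 0
Back-substitute:
1 = 5328 − 761·7
So 7·(-761) ≡ 1 (mod 5328), hence d ≡ -761 ≡ 4567 (mod 5328).

4567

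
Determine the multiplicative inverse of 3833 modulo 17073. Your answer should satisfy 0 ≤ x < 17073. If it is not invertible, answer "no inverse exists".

15857

Apply the Euclidean algorithm to 17073 and 3833:
17073 = 4×3833 + 1741
3833 = 2×1741 + 351
1741 = 4×351 + 337
351 = 1×337 + 14
337 = 24×14 + 1
14 = 14×1 + 0
The gcd is 1. Working backward:
1 = 337 − 24·14
1 = −24·351 + 25·337
1 = 25·1741 − 124·351
1 = −124·3833 + 273·1741
1 = 273·17073 − 1216·3833
Hence 3833⁻¹ ≡ -1216 ≡ 15857 (mod 17073).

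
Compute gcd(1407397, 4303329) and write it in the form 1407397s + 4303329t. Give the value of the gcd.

Repeated division:
4303329 = 3*1407397 + 81138
1407397 = 17*81138 + 28051
81138 = 2*28051 + 25036
28051 = 1*25036 + 3015
25036 = 8*3015 + 916
3015 = 3*916 + 267
916 = 3*267 + 115
267 = 2*115 + 37
115 = 3*37 + 4
37 = 9*4 + 1
4 = 4*1 + 0
gcd(1407397, 4303329) = 1.
Working backward:
1 = 37 − 9·4
1 = −9·115 + 28·37
1 = 28·267 − 65·115
1 = −65·916 + 223·267
1 = 223·3015 − 734·916
1 = −734·25036 + 6095·3015
1 = 6095·28051 − 6829·25036
1 = −6829·81138 + 19753·28051
1 = 19753·1407397 − 342630·81138
1 = −342630·4303329 + 1047643·1407397
So 1 = (-342630)·4303329 + (1047643)·1407397.

1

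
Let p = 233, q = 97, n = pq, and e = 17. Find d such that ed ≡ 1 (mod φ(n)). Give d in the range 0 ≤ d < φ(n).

φ(n) = (p−1)(q−1) = 232·96 = 22272.
Need d with 17·d ≡ 1 (mod 22272). Apply the extended Euclidean algorithm:
22272 = 1310*17 + 2
17 = 8*2 + 1
2 = 2*1 + 0
Back-substitute:
1 = 17 − 8·2
1 = −8·22272 + 10481·17
So 17·10481 ≡ 1 (mod 22272), hence d = 10481.

10481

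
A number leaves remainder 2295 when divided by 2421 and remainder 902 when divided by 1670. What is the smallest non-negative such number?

Write x = 2295 + 2421·k. Then 2421·k ≡ 902 − 2295 ≡ 277 (mod 1670).
Need 2421⁻¹ mod 1670. Extended Euclid on (1670, 751):
1670 = 2×751 + 168
751 = 4×168 + 79
168 = 2×79 + 10
79 = 7×10 + 9
10 = 1×9 + 1
9 = 9×1 + 0
Back-substitute:
1 = 10 − 9
1 = −79 + 8·10
1 = 8·168 − 17·79
1 = −17·751 + 76·168
1 = 76·1670 − 169·751
2421⁻¹ ≡ 1501 (mod 1670), so k ≡ 1501·277 ≡ 1617 (mod 1670).
x = 2295 + 2421·1617 = 3917052.

3917052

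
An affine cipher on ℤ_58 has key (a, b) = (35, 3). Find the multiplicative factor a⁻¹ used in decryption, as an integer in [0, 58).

Apply the Euclidean algorithm to 58 and 35:
58 = 1×35 + 23
35 = 1×23 + 12
23 = 1×12 + 11
12 = 1×11 + 1
11 = 11×1 + 0
Since gcd(35, 58) = 1, back-substitute to write 1 as a combination:
1 = 12 − 11
1 = −23 + 2·12
1 = 2·35 − 3·23
1 = −3·58 + 5·35
So 35·5 ≡ 1 (mod 58).

5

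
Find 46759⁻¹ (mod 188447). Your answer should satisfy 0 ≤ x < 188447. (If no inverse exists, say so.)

4808

Extended Euclidean algorithm:
188447 = 4*46759 + 1411
46759 = 33*1411 + 196
1411 = 7*196 + 39
196 = 5*39 + 1
39 = 39*1 + 0
The gcd is 1. Working backward:
1 = 196 − 5·39
1 = −5·1411 + 36·196
1 = 36·46759 − 1193·1411
1 = −1193·188447 + 4808·46759
So 46759·4808 ≡ 1 (mod 188447).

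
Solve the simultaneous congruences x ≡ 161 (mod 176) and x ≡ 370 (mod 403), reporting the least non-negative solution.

66865

Write x = 161 + 176·k. Then 176·k ≡ 370 − 161 ≡ 209 (mod 403).
Need 176⁻¹ mod 403. Extended Euclid on (403, 176):
403 = 2×176 + 51
176 = 3×51 + 23
51 = 2×23 + 5
23 = 4×5 + 3
5 = 1×3 + 2
3 = 1×2 + 1
2 = 2×1 + 0
Back-substitute:
1 = 3 − 2
1 = −5 + 2·3
1 = 2·23 − 9·5
1 = −9·51 + 20·23
1 = 20·176 − 69·51
1 = −69·403 + 158·176
176⁻¹ ≡ 158 (mod 403), so k ≡ 158·209 ≡ 379 (mod 403).
x = 161 + 176·379 = 66865.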